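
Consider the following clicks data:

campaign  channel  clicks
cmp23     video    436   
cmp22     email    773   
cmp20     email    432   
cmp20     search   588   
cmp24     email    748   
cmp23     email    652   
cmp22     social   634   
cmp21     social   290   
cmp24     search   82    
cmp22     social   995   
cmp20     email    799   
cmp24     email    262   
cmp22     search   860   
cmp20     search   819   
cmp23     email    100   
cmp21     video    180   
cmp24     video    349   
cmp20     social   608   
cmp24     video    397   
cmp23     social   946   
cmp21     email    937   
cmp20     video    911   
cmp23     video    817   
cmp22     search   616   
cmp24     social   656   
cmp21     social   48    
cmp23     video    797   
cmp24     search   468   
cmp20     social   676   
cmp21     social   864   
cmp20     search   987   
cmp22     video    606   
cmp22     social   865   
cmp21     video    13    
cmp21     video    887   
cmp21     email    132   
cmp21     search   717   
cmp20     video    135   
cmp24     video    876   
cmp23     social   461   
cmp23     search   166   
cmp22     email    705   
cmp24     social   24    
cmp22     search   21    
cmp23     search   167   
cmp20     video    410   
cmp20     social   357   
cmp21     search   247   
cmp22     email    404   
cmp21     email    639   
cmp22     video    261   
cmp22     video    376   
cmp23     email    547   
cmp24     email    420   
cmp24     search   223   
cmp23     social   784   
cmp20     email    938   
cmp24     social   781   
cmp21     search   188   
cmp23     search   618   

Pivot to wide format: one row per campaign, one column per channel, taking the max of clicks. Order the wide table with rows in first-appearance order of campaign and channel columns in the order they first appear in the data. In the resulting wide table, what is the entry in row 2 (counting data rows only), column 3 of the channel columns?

With rows in first-appearance order of campaign, row 2 is campaign=cmp22. channel columns in first-appearance order: video, email, search, social; column 3 is search.
Long rows with campaign=cmp22, channel=search: max(860, 616, 21) = 860.

860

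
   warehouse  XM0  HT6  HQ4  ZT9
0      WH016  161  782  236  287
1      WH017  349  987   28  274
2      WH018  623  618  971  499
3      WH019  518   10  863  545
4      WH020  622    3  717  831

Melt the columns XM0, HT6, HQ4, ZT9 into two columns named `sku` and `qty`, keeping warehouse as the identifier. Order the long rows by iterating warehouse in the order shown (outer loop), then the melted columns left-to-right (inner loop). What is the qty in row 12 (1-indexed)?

499

20 rows total (5 × 4). Row 12: index ⌊(12-1)/4⌋ = 2 into warehouse → WH018; (12-1) mod 4 = 3 into the melted columns → ZT9.
So row 12 is (WH018, ZT9, 499); qty = 499.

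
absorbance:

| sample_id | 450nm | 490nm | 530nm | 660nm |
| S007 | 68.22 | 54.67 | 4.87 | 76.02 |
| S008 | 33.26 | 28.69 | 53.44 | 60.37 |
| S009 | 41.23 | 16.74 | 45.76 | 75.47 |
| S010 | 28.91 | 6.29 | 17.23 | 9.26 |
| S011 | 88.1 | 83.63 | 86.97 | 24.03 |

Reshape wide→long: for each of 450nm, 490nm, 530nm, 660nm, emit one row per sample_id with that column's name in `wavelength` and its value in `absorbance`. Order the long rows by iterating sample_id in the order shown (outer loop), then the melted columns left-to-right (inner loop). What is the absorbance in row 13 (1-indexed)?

20 rows total (5 × 4). Row 13: index ⌊(13-1)/4⌋ = 3 into sample_id → S010; (13-1) mod 4 = 0 into the melted columns → 450nm.
So row 13 is (S010, 450nm, 28.91); absorbance = 28.91.

28.91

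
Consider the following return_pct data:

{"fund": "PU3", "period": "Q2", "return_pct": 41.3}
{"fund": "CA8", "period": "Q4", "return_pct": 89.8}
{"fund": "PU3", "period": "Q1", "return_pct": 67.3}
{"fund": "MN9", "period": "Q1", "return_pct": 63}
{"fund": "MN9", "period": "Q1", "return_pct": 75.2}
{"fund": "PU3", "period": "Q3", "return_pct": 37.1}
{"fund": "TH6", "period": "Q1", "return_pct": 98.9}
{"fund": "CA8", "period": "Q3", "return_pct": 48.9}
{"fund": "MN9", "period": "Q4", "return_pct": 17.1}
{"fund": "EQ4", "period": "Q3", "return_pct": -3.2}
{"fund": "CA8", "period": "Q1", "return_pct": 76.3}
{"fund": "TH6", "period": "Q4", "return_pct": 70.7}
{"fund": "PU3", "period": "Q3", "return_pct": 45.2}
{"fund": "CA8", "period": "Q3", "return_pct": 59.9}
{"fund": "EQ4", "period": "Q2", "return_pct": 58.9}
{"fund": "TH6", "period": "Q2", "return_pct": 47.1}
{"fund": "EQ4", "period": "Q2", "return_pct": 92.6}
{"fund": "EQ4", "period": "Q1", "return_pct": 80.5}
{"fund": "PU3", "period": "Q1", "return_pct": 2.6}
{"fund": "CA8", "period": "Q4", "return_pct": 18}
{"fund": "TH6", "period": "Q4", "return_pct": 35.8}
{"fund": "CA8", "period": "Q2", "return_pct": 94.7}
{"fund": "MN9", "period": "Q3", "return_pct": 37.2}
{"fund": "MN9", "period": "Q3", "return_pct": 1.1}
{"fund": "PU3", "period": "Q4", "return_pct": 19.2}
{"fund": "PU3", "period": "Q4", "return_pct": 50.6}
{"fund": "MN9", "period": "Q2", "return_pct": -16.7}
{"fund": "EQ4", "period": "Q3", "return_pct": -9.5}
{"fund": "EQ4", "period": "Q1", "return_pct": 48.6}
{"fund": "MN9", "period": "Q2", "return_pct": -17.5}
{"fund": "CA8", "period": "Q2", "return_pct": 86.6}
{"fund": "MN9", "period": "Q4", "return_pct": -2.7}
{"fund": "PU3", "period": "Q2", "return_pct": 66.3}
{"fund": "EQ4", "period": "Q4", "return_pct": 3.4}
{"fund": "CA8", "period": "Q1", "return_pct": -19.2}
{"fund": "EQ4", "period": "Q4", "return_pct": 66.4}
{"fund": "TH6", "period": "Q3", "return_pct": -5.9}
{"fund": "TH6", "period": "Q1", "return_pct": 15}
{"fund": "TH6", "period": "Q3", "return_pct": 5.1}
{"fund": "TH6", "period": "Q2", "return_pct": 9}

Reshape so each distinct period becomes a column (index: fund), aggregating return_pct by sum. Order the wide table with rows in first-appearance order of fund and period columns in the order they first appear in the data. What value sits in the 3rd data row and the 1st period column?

With rows in first-appearance order of fund, row 3 is fund=MN9. period columns in first-appearance order: Q2, Q4, Q1, Q3; column 1 is Q2.
Long rows with fund=MN9, period=Q2: -16.7 + -17.5 = -34.2.

-34.2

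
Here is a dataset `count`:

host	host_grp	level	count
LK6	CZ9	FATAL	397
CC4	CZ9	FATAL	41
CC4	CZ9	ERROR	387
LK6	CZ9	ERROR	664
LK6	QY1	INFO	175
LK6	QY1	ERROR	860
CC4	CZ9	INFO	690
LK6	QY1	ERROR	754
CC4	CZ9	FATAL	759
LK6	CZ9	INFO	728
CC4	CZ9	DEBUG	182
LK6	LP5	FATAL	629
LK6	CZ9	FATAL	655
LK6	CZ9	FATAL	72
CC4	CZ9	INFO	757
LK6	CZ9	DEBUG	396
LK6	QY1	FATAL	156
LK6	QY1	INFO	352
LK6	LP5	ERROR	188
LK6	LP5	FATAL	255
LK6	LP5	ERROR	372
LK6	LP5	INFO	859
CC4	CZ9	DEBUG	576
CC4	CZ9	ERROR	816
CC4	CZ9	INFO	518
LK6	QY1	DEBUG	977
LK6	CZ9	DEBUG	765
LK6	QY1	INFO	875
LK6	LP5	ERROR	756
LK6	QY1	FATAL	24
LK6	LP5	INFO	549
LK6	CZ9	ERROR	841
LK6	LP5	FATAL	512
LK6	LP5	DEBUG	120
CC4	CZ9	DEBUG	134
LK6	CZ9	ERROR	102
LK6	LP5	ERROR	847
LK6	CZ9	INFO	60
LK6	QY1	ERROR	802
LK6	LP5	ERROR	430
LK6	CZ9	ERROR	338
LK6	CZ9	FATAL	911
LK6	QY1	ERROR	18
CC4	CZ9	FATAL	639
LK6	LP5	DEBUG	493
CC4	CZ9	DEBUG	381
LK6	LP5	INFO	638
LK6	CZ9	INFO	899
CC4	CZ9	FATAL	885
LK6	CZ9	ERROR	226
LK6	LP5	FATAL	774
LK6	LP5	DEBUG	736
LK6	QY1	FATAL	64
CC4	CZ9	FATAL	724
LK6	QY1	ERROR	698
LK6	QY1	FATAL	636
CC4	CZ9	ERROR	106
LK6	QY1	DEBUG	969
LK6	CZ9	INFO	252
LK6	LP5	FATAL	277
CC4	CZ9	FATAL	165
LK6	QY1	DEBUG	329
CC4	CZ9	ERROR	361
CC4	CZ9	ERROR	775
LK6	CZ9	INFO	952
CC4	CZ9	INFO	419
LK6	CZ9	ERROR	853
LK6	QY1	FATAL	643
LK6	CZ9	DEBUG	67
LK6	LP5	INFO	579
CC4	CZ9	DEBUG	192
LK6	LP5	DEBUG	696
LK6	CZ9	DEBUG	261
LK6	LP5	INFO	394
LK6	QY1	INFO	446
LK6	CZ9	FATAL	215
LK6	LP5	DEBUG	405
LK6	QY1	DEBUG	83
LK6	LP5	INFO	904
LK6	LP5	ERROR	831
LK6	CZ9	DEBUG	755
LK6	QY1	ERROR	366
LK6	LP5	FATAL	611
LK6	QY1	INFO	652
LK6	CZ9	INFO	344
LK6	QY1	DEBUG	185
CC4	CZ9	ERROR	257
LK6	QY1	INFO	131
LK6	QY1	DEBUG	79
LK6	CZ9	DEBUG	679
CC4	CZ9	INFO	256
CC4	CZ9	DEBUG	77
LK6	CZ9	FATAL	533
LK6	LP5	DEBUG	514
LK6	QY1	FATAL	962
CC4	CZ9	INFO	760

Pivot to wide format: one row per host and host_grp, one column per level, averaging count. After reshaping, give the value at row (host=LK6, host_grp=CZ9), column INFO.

Rows with host=LK6, host_grp=CZ9 and level=INFO: count values are 728, 60, 899, 252, 952, 344.
(728 + 60 + 899 + 252 + 952 + 344) / 6 = 539.17.

539.17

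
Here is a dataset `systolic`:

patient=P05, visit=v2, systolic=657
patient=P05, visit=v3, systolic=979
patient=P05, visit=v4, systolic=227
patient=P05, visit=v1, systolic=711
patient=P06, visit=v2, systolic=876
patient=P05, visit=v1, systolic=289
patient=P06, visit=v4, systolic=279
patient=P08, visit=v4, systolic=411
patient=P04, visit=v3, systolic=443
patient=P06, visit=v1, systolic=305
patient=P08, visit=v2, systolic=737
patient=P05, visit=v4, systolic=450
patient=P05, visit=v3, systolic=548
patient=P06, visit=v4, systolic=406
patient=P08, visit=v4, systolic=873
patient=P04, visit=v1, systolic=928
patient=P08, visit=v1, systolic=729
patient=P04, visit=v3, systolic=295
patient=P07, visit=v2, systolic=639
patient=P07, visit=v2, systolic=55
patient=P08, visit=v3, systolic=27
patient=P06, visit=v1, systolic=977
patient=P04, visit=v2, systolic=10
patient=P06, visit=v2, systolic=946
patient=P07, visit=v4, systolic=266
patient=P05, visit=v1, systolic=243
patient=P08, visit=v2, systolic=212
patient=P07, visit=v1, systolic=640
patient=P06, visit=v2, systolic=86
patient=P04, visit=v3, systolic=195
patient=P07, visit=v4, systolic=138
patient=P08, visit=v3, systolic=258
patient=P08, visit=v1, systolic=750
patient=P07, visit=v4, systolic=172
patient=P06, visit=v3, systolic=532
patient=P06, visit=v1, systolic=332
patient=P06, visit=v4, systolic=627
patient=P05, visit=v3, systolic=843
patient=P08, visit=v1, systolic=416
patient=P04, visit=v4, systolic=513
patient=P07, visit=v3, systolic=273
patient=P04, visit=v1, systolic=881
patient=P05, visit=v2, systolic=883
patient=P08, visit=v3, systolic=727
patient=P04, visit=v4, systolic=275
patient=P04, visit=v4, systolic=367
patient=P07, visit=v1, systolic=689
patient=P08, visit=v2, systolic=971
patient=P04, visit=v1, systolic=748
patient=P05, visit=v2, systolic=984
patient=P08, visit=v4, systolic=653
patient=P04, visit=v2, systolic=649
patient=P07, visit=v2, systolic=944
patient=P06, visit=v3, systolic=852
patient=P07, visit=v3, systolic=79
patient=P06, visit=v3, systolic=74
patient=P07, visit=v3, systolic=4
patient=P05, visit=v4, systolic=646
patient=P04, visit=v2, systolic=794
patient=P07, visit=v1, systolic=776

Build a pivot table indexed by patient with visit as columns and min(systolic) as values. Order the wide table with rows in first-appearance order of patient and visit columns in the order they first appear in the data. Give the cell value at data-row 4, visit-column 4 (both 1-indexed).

748

With rows in first-appearance order of patient, row 4 is patient=P04. visit columns in first-appearance order: v2, v3, v4, v1; column 4 is v1.
Long rows with patient=P04, visit=v1: min(928, 881, 748) = 748.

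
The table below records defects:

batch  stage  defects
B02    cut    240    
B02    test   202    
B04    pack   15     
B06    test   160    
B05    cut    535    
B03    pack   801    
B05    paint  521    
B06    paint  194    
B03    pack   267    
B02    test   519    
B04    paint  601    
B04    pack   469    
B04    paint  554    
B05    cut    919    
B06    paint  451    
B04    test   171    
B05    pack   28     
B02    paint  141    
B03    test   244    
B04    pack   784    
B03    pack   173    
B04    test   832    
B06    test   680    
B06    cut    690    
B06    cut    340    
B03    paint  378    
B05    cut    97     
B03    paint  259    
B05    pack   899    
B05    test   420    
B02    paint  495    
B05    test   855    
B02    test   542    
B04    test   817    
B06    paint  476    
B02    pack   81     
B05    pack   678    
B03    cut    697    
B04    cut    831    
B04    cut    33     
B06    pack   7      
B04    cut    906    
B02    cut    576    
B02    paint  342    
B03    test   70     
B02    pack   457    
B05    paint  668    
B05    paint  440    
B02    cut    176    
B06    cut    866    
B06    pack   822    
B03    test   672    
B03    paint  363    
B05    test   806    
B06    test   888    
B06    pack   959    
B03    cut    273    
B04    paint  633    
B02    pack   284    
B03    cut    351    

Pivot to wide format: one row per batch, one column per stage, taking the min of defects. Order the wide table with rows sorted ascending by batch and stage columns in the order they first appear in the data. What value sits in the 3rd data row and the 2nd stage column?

171

With rows sorted ascending by batch, row 3 is batch=B04. stage columns in first-appearance order: cut, test, pack, paint; column 2 is test.
Long rows with batch=B04, stage=test: min(171, 832, 817) = 171.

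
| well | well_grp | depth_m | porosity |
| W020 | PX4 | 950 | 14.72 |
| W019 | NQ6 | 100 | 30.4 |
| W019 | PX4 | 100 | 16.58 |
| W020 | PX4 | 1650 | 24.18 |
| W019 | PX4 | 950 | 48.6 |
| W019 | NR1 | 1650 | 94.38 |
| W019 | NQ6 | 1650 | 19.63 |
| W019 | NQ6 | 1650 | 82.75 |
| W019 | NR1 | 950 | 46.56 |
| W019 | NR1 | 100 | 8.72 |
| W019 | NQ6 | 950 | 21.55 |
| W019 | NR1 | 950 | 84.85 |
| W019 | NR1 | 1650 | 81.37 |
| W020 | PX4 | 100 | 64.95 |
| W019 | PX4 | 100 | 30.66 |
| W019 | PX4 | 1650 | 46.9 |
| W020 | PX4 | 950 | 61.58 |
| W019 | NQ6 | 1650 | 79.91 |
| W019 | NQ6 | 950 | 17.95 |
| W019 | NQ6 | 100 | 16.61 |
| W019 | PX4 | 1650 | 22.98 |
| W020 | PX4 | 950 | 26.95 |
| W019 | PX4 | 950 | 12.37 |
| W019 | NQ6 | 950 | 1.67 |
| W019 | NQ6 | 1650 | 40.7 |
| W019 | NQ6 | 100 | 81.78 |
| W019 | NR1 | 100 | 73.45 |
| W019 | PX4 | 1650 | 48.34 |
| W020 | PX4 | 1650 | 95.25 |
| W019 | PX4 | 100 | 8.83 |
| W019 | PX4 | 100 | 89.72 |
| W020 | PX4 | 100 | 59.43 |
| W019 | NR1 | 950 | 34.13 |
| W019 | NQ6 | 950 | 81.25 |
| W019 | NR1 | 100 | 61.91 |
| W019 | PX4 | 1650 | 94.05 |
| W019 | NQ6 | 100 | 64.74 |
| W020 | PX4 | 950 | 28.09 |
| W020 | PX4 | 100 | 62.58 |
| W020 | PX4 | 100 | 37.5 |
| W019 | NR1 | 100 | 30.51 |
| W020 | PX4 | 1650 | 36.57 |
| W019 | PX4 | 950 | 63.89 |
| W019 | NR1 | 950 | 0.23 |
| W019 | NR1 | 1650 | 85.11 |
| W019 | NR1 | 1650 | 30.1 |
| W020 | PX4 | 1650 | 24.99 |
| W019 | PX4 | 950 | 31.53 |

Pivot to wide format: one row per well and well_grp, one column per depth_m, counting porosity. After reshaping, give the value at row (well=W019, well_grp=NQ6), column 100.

4

Rows with well=W019, well_grp=NQ6 and depth_m=100: porosity values are 30.4, 16.61, 81.78, 64.74.
4 rows match — count = 4.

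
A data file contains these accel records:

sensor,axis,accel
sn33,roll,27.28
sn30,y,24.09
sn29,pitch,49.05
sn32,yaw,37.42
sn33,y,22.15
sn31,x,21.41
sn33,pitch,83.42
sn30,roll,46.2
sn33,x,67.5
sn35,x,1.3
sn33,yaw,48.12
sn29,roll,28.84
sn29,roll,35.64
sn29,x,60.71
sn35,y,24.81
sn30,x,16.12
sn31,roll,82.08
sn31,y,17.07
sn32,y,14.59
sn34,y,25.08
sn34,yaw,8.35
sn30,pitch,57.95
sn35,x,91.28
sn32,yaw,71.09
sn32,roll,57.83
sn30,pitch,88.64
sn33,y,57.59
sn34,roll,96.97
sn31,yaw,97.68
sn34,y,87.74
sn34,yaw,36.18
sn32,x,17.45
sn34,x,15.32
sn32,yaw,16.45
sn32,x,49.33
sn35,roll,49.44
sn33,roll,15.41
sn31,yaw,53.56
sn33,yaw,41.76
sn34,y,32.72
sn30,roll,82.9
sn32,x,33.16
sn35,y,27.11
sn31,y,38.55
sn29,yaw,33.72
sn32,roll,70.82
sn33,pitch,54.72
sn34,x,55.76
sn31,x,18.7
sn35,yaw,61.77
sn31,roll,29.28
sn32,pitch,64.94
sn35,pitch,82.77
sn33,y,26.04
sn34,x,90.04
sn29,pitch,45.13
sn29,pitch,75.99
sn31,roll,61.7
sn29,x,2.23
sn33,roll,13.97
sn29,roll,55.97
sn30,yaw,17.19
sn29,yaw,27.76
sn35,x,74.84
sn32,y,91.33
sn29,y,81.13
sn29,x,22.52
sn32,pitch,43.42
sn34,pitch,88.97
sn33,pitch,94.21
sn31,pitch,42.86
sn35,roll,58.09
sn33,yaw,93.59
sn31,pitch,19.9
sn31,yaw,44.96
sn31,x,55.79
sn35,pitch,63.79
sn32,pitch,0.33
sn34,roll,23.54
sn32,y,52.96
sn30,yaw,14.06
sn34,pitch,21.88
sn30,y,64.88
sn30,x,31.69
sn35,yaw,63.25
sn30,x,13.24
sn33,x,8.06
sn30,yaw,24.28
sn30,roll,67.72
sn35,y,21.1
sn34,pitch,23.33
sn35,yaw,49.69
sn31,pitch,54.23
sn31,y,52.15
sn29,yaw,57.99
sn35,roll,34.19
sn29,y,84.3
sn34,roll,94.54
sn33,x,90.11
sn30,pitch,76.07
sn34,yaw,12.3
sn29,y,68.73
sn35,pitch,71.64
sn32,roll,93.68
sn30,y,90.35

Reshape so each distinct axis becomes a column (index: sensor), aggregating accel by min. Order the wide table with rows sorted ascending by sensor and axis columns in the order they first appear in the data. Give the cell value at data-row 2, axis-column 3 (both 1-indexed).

57.95

With rows sorted ascending by sensor, row 2 is sensor=sn30. axis columns in first-appearance order: roll, y, pitch, yaw, x; column 3 is pitch.
Long rows with sensor=sn30, axis=pitch: min(57.95, 88.64, 76.07) = 57.95.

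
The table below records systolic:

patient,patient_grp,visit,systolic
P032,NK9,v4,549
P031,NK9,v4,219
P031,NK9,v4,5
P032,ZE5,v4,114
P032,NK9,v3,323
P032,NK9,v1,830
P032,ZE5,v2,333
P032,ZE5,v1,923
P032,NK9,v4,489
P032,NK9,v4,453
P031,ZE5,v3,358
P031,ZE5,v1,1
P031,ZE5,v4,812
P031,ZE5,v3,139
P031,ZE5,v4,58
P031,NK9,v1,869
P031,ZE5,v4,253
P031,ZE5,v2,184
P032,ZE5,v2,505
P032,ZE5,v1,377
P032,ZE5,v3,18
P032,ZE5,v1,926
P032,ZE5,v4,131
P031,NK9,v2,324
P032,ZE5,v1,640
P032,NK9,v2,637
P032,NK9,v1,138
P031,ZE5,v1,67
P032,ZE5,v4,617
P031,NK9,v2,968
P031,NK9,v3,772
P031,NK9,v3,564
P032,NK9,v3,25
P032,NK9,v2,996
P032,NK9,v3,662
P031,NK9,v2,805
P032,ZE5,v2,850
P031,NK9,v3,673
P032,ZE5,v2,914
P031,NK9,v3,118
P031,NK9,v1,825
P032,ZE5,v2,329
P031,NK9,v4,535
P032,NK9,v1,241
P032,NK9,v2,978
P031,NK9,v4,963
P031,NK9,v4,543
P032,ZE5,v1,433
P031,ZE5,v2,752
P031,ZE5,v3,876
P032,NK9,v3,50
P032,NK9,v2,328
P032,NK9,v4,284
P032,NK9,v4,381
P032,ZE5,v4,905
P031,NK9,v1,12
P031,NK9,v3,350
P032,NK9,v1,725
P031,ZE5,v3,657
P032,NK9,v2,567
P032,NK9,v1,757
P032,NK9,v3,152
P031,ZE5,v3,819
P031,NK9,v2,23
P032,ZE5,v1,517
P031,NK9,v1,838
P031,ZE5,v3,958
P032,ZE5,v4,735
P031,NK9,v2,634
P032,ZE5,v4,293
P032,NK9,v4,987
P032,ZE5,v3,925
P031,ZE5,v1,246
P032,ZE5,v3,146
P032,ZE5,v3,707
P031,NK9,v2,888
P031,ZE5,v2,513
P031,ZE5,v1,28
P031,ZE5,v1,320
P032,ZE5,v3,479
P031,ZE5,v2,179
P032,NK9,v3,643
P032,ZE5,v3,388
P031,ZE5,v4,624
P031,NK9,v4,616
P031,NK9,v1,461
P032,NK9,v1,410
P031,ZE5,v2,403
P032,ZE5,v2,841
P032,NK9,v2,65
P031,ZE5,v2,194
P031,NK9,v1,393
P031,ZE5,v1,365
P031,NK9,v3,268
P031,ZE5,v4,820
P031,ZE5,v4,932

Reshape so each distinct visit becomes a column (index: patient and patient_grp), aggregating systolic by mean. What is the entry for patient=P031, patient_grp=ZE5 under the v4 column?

583.17

Rows with patient=P031, patient_grp=ZE5 and visit=v4: systolic values are 812, 58, 253, 624, 820, 932.
(812 + 58 + 253 + 624 + 820 + 932) / 6 = 583.17.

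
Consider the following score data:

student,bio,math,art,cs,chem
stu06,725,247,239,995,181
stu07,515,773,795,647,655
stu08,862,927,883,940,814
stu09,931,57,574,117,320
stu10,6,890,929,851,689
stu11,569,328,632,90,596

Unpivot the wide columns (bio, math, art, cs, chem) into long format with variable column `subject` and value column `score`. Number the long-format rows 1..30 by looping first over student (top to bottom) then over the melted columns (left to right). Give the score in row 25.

30 rows total (6 × 5). Row 25: index ⌊(25-1)/5⌋ = 4 into student → stu10; (25-1) mod 5 = 4 into the melted columns → chem.
So row 25 is (stu10, chem, 689); score = 689.

689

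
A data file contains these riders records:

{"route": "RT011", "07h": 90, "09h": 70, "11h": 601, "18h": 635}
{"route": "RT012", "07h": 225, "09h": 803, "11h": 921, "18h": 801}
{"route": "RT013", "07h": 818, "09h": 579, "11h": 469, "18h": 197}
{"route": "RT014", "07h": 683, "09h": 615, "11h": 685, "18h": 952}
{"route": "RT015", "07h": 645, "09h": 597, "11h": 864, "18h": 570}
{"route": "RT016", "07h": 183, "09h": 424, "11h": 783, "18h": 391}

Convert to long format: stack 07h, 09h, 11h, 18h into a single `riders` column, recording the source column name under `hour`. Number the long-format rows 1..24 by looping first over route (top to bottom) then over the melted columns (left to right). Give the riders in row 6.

24 rows total (6 × 4). Row 6: index ⌊(6-1)/4⌋ = 1 into route → RT012; (6-1) mod 4 = 1 into the melted columns → 09h.
So row 6 is (RT012, 09h, 803); riders = 803.

803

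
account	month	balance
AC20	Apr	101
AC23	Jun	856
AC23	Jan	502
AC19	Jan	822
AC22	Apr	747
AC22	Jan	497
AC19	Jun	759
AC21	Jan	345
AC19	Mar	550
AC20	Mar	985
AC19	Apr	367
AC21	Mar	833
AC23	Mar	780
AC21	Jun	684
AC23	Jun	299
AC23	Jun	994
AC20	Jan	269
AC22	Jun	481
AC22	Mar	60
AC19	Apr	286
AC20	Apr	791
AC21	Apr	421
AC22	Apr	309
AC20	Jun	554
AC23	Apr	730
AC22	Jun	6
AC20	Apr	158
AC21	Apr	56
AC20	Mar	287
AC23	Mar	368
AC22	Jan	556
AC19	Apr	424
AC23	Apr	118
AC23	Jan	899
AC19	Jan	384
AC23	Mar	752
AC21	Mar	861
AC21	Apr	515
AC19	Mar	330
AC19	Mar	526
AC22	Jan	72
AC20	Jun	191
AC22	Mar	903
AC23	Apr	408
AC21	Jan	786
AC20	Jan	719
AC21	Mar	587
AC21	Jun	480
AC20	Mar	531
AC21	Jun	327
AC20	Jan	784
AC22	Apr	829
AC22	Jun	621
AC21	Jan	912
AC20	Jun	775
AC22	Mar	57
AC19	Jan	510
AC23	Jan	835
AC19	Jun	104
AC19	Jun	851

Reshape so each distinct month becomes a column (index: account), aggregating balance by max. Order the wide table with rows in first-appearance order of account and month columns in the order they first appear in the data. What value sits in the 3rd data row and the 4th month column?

550

With rows in first-appearance order of account, row 3 is account=AC19. month columns in first-appearance order: Apr, Jun, Jan, Mar; column 4 is Mar.
Long rows with account=AC19, month=Mar: max(550, 330, 526) = 550.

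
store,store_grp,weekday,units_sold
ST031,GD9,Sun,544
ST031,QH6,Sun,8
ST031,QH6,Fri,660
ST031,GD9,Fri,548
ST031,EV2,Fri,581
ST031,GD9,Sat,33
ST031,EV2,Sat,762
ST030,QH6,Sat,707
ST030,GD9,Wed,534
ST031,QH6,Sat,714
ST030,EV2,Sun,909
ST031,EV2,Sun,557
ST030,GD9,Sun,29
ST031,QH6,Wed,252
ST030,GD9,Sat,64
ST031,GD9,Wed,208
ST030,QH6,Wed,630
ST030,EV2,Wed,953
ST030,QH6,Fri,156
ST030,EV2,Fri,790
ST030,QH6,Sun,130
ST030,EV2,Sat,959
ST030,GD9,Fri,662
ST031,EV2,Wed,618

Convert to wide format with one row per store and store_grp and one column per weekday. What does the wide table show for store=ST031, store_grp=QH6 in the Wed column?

252

Wide layout: rows indexed by store and store_grp, columns are the 4 distinct weekday values (Sun, Fri, Sat, Wed).
Cell (store=ST031, store_grp=QH6, weekday=Wed) draws from the long row where store=ST031, store_grp=QH6 and weekday=Wed, which has units_sold=252.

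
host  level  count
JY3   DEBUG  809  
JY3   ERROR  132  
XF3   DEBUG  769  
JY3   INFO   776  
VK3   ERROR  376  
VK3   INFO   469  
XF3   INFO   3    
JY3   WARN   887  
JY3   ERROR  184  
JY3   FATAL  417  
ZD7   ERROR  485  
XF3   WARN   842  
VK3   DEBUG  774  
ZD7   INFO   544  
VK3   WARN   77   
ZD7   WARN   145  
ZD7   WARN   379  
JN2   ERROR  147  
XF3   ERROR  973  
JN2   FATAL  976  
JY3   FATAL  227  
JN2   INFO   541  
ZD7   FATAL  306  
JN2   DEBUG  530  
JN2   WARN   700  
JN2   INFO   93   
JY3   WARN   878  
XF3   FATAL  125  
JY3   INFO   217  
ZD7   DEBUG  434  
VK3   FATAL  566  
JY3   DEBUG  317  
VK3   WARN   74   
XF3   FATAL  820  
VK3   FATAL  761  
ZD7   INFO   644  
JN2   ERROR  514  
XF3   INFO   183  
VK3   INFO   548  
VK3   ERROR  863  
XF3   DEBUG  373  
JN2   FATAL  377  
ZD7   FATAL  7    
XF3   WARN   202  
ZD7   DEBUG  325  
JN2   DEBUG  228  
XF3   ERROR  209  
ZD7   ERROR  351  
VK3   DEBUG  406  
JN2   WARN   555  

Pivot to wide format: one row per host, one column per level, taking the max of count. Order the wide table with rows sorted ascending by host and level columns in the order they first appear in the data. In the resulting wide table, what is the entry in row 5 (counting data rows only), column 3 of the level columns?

With rows sorted ascending by host, row 5 is host=ZD7. level columns in first-appearance order: DEBUG, ERROR, INFO, WARN, FATAL; column 3 is INFO.
Long rows with host=ZD7, level=INFO: max(544, 644) = 644.

644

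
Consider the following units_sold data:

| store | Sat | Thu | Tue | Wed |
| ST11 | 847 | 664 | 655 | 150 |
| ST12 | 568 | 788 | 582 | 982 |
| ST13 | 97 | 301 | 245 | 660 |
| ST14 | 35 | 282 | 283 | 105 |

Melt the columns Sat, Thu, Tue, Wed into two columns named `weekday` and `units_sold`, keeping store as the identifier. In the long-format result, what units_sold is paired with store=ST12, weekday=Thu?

Unpivoting turns each (store, wide-column) pair into one long row.
The wide cell at row ST12, column Thu holds 788, so the long row (ST12, Thu) has units_sold=788.

788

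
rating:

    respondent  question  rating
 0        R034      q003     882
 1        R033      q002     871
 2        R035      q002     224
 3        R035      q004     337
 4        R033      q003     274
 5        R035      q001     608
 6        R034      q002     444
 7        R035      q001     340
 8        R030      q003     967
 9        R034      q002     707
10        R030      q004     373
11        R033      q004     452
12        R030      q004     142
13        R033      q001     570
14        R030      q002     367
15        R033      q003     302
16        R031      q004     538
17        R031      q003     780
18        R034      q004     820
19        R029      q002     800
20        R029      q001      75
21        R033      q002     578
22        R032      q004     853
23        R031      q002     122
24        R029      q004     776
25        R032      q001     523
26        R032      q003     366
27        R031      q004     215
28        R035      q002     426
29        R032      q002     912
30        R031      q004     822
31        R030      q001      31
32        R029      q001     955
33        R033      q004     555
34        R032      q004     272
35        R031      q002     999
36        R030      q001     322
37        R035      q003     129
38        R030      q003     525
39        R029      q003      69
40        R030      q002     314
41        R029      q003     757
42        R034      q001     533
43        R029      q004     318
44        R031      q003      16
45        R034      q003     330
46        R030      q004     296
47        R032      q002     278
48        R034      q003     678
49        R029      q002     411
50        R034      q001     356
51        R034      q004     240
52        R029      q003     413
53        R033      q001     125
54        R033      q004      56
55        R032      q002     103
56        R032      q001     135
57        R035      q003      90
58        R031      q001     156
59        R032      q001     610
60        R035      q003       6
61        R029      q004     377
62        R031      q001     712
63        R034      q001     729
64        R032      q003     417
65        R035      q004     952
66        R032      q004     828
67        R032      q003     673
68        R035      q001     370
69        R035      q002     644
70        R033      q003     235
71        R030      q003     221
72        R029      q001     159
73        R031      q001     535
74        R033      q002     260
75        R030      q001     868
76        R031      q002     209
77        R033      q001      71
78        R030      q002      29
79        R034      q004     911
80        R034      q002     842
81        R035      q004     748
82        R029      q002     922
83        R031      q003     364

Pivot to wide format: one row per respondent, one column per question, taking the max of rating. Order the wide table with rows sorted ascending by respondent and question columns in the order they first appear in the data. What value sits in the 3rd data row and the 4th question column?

With rows sorted ascending by respondent, row 3 is respondent=R031. question columns in first-appearance order: q003, q002, q004, q001; column 4 is q001.
Long rows with respondent=R031, question=q001: max(156, 712, 535) = 712.

712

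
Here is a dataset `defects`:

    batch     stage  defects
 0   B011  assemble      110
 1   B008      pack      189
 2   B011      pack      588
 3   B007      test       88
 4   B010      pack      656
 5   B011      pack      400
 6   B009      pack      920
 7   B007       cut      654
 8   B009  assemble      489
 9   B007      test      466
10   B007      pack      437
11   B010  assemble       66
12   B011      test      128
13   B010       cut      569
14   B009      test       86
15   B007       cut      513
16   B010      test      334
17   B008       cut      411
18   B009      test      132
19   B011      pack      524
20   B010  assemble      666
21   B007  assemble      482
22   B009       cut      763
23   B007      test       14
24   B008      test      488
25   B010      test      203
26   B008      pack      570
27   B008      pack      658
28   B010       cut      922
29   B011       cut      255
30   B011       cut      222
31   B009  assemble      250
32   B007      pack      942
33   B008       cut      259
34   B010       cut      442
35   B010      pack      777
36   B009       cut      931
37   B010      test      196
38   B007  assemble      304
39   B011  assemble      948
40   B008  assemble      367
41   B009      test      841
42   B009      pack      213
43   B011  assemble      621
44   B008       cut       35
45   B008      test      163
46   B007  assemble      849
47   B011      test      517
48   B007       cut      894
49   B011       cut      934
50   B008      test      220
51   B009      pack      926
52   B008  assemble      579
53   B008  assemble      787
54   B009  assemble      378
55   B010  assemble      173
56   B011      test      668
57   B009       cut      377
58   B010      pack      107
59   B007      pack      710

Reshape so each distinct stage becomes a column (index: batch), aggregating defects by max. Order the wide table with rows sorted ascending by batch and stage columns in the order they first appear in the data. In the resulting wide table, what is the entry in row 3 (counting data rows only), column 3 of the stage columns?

With rows sorted ascending by batch, row 3 is batch=B009. stage columns in first-appearance order: assemble, pack, test, cut; column 3 is test.
Long rows with batch=B009, stage=test: max(86, 132, 841) = 841.

841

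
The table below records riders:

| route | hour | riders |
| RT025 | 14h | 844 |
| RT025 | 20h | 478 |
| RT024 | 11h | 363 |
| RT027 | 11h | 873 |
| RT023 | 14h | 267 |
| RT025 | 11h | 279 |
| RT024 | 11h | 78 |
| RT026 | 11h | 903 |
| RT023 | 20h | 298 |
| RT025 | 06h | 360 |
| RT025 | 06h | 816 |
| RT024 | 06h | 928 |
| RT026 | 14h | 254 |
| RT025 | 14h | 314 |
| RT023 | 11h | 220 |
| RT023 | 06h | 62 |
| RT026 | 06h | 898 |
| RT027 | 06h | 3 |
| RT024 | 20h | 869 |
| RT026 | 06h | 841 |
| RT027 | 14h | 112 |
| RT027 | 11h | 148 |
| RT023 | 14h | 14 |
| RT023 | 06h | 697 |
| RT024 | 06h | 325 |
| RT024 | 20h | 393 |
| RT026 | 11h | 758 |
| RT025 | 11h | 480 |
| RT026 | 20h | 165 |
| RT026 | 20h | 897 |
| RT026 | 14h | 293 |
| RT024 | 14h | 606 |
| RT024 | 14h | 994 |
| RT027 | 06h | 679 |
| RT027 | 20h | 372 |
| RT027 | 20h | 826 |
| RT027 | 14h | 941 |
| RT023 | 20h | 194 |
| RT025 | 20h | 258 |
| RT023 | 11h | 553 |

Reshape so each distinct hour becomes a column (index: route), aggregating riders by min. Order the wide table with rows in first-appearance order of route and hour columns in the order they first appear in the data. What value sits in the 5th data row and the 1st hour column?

254

With rows in first-appearance order of route, row 5 is route=RT026. hour columns in first-appearance order: 14h, 20h, 11h, 06h; column 1 is 14h.
Long rows with route=RT026, hour=14h: min(254, 293) = 254.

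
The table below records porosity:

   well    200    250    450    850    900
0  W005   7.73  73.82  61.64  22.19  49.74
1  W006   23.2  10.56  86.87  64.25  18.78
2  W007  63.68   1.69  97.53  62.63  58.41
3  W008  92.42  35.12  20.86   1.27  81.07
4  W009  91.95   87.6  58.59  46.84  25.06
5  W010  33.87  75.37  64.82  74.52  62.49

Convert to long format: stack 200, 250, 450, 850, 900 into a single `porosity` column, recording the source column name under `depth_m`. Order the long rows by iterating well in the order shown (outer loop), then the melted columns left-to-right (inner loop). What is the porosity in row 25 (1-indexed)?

30 rows total (6 × 5). Row 25: index ⌊(25-1)/5⌋ = 4 into well → W009; (25-1) mod 5 = 4 into the melted columns → 900.
So row 25 is (W009, 900, 25.06); porosity = 25.06.

25.06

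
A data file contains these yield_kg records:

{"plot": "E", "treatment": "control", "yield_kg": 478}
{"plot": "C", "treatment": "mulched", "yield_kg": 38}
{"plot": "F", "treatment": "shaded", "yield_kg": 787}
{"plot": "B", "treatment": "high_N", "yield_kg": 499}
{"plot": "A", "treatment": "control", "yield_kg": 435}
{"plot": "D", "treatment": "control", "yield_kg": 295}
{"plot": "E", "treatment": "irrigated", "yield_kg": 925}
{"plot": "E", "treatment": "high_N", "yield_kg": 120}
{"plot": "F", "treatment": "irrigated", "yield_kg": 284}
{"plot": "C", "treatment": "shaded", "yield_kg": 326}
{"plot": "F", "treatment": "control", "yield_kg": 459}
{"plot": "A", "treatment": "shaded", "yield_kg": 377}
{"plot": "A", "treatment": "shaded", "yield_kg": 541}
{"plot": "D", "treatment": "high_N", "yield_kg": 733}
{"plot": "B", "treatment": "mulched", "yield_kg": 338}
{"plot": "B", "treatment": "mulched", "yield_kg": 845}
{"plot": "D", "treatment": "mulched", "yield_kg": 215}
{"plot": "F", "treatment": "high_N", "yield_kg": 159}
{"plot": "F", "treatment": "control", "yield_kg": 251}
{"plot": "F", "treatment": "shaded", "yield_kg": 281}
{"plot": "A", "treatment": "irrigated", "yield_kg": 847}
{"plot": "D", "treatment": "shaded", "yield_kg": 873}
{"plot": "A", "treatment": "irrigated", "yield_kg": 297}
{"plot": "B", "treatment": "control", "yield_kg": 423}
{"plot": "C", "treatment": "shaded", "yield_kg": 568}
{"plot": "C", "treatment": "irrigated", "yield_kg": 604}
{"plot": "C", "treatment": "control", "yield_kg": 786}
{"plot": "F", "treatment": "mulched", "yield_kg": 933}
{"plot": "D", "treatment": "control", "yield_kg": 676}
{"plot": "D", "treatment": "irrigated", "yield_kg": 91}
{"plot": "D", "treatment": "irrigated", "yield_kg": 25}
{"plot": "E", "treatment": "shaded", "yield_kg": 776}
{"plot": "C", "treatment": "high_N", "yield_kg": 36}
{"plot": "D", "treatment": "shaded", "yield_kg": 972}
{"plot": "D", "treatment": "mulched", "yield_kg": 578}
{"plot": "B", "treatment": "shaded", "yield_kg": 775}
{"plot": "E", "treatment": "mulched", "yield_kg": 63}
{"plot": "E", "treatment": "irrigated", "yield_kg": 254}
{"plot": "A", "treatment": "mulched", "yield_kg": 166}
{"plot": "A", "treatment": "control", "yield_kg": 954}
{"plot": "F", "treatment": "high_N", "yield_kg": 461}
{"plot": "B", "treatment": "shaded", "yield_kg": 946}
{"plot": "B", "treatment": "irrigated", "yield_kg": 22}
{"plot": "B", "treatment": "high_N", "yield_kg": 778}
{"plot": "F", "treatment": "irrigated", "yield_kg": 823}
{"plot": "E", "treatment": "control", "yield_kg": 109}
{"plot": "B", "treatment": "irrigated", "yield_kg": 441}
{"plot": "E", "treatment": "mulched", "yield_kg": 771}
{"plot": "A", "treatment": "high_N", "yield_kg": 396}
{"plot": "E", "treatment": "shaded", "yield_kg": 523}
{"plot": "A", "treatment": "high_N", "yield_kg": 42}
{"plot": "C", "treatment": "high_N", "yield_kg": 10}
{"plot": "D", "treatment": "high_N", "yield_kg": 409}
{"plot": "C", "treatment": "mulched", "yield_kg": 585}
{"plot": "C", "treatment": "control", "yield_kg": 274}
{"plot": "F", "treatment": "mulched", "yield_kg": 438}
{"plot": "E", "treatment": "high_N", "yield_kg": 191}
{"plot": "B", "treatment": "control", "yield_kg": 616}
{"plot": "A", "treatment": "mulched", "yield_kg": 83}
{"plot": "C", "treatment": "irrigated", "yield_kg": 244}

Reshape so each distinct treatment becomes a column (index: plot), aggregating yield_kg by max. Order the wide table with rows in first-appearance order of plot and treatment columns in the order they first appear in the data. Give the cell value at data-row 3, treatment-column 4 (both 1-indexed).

With rows in first-appearance order of plot, row 3 is plot=F. treatment columns in first-appearance order: control, mulched, shaded, high_N, irrigated; column 4 is high_N.
Long rows with plot=F, treatment=high_N: max(159, 461) = 461.

461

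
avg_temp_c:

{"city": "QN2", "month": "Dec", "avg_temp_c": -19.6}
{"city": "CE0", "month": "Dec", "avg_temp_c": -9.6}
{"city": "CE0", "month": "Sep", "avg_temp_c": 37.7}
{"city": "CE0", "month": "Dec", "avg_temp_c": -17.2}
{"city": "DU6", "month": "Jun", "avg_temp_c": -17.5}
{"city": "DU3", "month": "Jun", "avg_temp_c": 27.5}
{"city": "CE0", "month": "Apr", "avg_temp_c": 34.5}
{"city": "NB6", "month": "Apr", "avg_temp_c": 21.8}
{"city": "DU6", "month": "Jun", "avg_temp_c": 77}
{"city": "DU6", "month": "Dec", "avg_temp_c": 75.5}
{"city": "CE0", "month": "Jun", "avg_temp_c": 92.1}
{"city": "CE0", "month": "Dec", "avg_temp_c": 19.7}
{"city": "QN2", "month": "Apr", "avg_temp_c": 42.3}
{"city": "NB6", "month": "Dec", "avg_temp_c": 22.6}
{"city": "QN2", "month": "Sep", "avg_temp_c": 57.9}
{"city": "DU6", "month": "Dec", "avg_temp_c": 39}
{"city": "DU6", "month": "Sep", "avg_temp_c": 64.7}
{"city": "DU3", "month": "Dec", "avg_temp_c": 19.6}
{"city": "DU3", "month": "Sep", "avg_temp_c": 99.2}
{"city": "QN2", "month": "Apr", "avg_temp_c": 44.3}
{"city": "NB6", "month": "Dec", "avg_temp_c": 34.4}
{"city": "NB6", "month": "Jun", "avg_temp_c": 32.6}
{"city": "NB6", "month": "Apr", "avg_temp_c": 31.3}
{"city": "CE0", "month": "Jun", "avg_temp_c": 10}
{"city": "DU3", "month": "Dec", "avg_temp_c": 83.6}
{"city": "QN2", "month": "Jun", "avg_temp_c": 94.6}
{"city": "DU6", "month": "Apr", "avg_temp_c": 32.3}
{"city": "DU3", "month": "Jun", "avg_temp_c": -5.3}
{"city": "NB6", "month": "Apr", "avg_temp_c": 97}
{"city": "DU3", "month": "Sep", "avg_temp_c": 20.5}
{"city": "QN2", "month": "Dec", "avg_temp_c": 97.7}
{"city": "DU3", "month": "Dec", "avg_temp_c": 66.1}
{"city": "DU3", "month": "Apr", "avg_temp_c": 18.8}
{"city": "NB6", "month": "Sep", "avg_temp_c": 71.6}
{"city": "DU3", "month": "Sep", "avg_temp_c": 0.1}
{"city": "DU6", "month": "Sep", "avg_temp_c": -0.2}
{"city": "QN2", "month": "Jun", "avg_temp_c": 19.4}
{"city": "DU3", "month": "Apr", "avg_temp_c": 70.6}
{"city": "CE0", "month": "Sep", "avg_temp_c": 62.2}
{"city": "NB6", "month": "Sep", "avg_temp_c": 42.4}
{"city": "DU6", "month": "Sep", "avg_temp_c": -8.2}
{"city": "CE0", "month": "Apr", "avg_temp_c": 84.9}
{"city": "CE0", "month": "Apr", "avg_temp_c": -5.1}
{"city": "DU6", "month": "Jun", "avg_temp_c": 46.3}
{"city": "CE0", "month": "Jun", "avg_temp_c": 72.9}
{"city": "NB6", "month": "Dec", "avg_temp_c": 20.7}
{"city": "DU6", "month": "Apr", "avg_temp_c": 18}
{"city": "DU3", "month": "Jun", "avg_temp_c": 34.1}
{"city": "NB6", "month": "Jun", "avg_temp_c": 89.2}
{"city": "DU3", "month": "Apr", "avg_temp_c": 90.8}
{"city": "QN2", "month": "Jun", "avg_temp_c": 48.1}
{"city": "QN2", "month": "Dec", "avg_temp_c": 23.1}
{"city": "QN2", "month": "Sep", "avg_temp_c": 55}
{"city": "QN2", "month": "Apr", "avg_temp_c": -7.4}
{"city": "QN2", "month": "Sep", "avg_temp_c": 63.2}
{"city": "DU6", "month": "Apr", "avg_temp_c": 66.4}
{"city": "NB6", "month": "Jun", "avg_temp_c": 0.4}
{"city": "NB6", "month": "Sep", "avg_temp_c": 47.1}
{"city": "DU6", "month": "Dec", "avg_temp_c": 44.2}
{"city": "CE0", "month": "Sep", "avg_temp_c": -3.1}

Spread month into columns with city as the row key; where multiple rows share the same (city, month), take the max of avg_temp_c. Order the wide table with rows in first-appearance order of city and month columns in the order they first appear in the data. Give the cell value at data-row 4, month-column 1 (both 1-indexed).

83.6

With rows in first-appearance order of city, row 4 is city=DU3. month columns in first-appearance order: Dec, Sep, Jun, Apr; column 1 is Dec.
Long rows with city=DU3, month=Dec: max(19.6, 83.6, 66.1) = 83.6.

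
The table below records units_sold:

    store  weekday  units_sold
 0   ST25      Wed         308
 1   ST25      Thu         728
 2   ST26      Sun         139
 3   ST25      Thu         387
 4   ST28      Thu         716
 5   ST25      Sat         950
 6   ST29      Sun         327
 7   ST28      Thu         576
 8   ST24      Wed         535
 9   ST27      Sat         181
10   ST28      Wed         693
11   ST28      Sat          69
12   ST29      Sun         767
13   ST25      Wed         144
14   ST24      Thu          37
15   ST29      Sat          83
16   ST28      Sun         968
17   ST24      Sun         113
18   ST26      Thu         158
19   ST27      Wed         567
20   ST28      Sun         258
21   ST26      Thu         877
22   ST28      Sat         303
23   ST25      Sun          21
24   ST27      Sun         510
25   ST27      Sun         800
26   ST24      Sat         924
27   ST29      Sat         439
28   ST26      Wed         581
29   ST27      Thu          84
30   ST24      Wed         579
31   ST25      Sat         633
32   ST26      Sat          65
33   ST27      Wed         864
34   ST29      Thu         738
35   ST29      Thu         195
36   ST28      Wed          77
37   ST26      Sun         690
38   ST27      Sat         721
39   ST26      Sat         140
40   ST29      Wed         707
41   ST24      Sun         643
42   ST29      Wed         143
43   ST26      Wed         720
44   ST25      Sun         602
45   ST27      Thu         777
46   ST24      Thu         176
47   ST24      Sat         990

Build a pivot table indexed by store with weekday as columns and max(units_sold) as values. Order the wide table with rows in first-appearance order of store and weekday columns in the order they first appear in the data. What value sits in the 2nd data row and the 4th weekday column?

140

With rows in first-appearance order of store, row 2 is store=ST26. weekday columns in first-appearance order: Wed, Thu, Sun, Sat; column 4 is Sat.
Long rows with store=ST26, weekday=Sat: max(65, 140) = 140.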